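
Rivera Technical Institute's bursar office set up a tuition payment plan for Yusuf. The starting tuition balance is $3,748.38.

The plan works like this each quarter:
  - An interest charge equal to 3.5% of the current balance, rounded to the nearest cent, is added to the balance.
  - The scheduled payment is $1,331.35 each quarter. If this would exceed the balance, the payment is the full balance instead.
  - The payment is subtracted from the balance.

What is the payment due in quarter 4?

# | Opening | Interest | Payment | End bal
1 | $3,748.38 | $131.19 | $1,331.35 | $2,548.22
2 | $2,548.22 | $89.19 | $1,331.35 | $1,306.06
3 | $1,306.06 | $45.71 | $1,331.35 | $20.42
4 | $20.42 | $0.71 | $21.13 | $0.00

$21.13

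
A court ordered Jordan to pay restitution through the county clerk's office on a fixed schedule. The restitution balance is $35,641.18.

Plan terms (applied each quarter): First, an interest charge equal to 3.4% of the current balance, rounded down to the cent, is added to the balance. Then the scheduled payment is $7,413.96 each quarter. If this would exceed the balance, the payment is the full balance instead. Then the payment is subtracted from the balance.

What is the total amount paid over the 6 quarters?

$39,601.75

# | Opening | Interest | Payment | End bal
1 | $35,641.18 | $1,211.80 | $7,413.96 | $29,439.02
2 | $29,439.02 | $1,000.92 | $7,413.96 | $23,025.98
3 | $23,025.98 | $782.88 | $7,413.96 | $16,394.90
4 | $16,394.90 | $557.42 | $7,413.96 | $9,538.36
5 | $9,538.36 | $324.30 | $7,413.96 | $2,448.70
6 | $2,448.70 | $83.25 | $2,531.95 | $0.00
Total paid: $39,601.75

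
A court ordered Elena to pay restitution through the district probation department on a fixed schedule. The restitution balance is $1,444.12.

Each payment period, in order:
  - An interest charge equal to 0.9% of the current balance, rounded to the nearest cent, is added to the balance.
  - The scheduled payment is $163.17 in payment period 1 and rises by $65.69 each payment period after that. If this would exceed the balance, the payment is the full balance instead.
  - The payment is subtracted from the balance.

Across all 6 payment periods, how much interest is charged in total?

Payment period 1: $1,444.12 +$13.00 interest = $1,457.12; pay $163.17 → $1,293.95
Payment period 2: $1,293.95 +$11.65 interest = $1,305.60; pay $228.86 → $1,076.74
Payment period 3: $1,076.74 +$9.69 interest = $1,086.43; pay $294.55 → $791.88
Payment period 4: $791.88 +$7.13 interest = $799.01; pay $360.24 → $438.77
Payment period 5: $438.77 +$3.95 interest = $442.72; pay $425.93 → $16.79
Payment period 6: $16.79 +$0.15 interest = $16.94; pay $16.94 → $0.00
Total interest: $13.00 + $11.65 + $9.69 + $7.13 + $3.95 + $0.15 = $45.57

$45.57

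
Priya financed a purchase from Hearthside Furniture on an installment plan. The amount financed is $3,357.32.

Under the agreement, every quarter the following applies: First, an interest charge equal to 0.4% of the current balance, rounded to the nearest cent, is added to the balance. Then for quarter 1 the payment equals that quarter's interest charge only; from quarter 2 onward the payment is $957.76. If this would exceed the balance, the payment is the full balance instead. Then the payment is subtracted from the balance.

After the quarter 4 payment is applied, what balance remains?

Quarter 1: $3,357.32 +$13.43 interest = $3,370.75; pay $13.43 → $3,357.32
Quarter 2: $3,357.32 +$13.43 interest = $3,370.75; pay $957.76 → $2,412.99
Quarter 3: $2,412.99 +$9.65 interest = $2,422.64; pay $957.76 → $1,464.88
Quarter 4: $1,464.88 +$5.86 interest = $1,470.74; pay $957.76 → $512.98

$512.98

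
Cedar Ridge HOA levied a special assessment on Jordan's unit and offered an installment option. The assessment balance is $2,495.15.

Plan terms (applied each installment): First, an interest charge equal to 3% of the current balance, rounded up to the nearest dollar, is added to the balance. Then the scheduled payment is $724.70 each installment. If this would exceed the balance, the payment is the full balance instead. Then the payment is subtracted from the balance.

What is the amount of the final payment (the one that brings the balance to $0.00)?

$503.05

Installment 1: opening $2,495.15; interest $75.00 → $2,570.15; payment $724.70; balance $1,845.45
Installment 2: opening $1,845.45; interest $56.00 → $1,901.45; payment $724.70; balance $1,176.75
Installment 3: opening $1,176.75; interest $36.00 → $1,212.75; payment $724.70; balance $488.05
Installment 4: opening $488.05; interest $15.00 → $503.05; payment $503.05; balance $0.00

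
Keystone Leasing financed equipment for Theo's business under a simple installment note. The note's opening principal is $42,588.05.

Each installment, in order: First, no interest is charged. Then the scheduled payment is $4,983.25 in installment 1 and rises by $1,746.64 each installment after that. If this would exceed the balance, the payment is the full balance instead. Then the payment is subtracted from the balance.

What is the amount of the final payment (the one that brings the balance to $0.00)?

Installment 1: $42,588.05 − $4,983.25 → $37,604.80
Installment 2: $37,604.80 − $6,729.89 → $30,874.91
Installment 3: $30,874.91 − $8,476.53 → $22,398.38
Installment 4: $22,398.38 − $10,223.17 → $12,175.21
Installment 5: $12,175.21 − $11,969.81 → $205.40
Installment 6: $205.40 − $205.40 → $0.00

$205.40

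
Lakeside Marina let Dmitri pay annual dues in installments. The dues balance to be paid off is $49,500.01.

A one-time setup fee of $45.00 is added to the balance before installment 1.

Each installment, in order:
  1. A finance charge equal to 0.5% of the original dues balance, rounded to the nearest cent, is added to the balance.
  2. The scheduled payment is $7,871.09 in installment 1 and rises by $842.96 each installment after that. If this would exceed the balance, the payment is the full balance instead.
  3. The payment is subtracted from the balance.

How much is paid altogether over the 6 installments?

$51,030.01

Installment 1: $49,545.01 +$247.50 interest = $49,792.51; pay $7,871.09 → $41,921.42
Installment 2: $41,921.42 +$247.50 interest = $42,168.92; pay $8,714.05 → $33,454.87
Installment 3: $33,454.87 +$247.50 interest = $33,702.37; pay $9,557.01 → $24,145.36
Installment 4: $24,145.36 +$247.50 interest = $24,392.86; pay $10,399.97 → $13,992.89
Installment 5: $13,992.89 +$247.50 interest = $14,240.39; pay $11,242.93 → $2,997.46
Installment 6: $2,997.46 +$247.50 interest = $3,244.96; pay $3,244.96 → $0.00
Total paid: $51,030.01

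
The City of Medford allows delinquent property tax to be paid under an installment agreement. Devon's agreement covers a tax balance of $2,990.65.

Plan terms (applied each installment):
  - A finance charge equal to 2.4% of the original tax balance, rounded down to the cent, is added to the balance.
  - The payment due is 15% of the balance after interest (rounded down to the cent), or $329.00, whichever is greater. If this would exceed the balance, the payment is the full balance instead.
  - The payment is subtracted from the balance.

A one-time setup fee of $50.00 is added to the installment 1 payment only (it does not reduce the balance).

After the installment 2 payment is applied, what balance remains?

Installment 1: opening $2,990.65; interest $71.77 → $3,062.42; payment $459.36 (+ $50.00 fee); balance $2,603.06
Installment 2: opening $2,603.06; interest $71.77 → $2,674.83; payment $401.22; balance $2,273.61

$2,273.61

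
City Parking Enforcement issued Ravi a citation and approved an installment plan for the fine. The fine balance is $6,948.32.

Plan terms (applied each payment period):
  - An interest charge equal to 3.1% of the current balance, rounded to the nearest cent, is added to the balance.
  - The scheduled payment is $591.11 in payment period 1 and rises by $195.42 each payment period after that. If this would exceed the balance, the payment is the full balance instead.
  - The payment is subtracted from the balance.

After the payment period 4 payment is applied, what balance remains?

# | Opening | Interest | Payment | End bal
1 | $6,948.32 | $215.40 | $591.11 | $6,572.61
2 | $6,572.61 | $203.75 | $786.53 | $5,989.83
3 | $5,989.83 | $185.68 | $981.95 | $5,193.56
4 | $5,193.56 | $161.00 | $1,177.37 | $4,177.19

$4,177.19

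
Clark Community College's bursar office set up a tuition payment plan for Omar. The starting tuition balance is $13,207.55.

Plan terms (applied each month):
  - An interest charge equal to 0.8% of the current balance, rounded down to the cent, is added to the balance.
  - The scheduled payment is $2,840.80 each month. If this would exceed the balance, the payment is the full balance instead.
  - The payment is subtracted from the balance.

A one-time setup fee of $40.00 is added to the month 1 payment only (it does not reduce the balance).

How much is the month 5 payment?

Month 1: $13,207.55 +$105.66 interest = $13,313.21; pay $2,840.80 (+ $40.00 fee) → $10,472.41
Month 2: $10,472.41 +$83.77 interest = $10,556.18; pay $2,840.80 → $7,715.38
Month 3: $7,715.38 +$61.72 interest = $7,777.10; pay $2,840.80 → $4,936.30
Month 4: $4,936.30 +$39.49 interest = $4,975.79; pay $2,840.80 → $2,134.99
Month 5: $2,134.99 +$17.07 interest = $2,152.06; pay $2,152.06 → $0.00

$2,152.06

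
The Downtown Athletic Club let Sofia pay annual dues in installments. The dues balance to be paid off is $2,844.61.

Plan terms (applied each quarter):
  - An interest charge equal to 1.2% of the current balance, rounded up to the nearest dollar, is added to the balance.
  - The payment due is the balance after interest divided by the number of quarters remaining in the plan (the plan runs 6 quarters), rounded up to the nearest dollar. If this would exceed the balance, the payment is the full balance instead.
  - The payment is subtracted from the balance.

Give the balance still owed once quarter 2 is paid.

# | Opening | Interest | Payment | End bal
1 | $2,844.61 | $35.00 | $480.00 | $2,399.61
2 | $2,399.61 | $29.00 | $486.00 | $1,942.61

$1,942.61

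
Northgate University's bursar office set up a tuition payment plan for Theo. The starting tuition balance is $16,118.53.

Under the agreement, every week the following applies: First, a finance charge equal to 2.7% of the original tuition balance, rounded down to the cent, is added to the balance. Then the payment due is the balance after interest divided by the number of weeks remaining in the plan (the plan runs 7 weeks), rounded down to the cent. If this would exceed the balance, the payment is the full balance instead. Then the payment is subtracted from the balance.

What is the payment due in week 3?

$2,524.39

Week 1: opening $16,118.53; interest $435.20 → $16,553.73; payment $2,364.81; balance $14,188.92
Week 2: opening $14,188.92; interest $435.20 → $14,624.12; payment $2,437.35; balance $12,186.77
Week 3: opening $12,186.77; interest $435.20 → $12,621.97; payment $2,524.39; balance $10,097.58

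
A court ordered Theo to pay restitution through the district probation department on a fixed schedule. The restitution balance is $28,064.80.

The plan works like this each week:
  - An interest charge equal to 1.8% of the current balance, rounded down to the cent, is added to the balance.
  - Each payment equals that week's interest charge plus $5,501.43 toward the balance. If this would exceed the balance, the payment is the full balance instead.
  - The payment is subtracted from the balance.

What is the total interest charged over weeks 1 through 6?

$1,545.58

Week 1: $28,064.80 +$505.16 interest = $28,569.96; pay $6,006.59 → $22,563.37
Week 2: $22,563.37 +$406.14 interest = $22,969.51; pay $5,907.57 → $17,061.94
Week 3: $17,061.94 +$307.11 interest = $17,369.05; pay $5,808.54 → $11,560.51
Week 4: $11,560.51 +$208.08 interest = $11,768.59; pay $5,709.51 → $6,059.08
Week 5: $6,059.08 +$109.06 interest = $6,168.14; pay $5,610.49 → $557.65
Week 6: $557.65 +$10.03 interest = $567.68; pay $567.68 → $0.00
Total interest: $505.16 + $406.14 + $307.11 + $208.08 + $109.06 + $10.03 = $1,545.58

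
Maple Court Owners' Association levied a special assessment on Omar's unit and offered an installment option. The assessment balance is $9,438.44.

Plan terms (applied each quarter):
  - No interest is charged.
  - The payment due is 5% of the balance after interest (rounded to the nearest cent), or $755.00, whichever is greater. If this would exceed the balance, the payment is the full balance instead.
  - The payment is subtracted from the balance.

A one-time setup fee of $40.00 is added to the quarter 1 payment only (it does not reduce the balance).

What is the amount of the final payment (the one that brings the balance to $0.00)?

Quarter 1: opening $9,438.44; payment $755.00 (+ $40.00 fee); balance $8,683.44
Quarter 2: opening $8,683.44; payment $755.00; balance $7,928.44
Quarter 3: opening $7,928.44; payment $755.00; balance $7,173.44
Quarter 4: opening $7,173.44; payment $755.00; balance $6,418.44
Quarter 5: opening $6,418.44; payment $755.00; balance $5,663.44
Quarter 6: opening $5,663.44; payment $755.00; balance $4,908.44
Quarter 7: opening $4,908.44; payment $755.00; balance $4,153.44
Quarter 8: opening $4,153.44; payment $755.00; balance $3,398.44
Quarter 9: opening $3,398.44; payment $755.00; balance $2,643.44
Quarter 10: opening $2,643.44; payment $755.00; balance $1,888.44
Quarter 11: opening $1,888.44; payment $755.00; balance $1,133.44
Quarter 12: opening $1,133.44; payment $755.00; balance $378.44
Quarter 13: opening $378.44; payment $378.44; balance $0.00

$378.44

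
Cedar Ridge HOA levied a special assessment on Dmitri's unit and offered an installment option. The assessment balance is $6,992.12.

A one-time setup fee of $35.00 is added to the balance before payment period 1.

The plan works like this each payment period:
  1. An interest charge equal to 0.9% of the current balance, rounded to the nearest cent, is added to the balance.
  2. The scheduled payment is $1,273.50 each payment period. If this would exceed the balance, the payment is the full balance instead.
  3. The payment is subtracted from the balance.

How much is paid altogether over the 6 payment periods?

$7,241.21

Payment period 1: opening $7,027.12; interest $63.24 → $7,090.36; payment $1,273.50; balance $5,816.86
Payment period 2: opening $5,816.86; interest $52.35 → $5,869.21; payment $1,273.50; balance $4,595.71
Payment period 3: opening $4,595.71; interest $41.36 → $4,637.07; payment $1,273.50; balance $3,363.57
Payment period 4: opening $3,363.57; interest $30.27 → $3,393.84; payment $1,273.50; balance $2,120.34
Payment period 5: opening $2,120.34; interest $19.08 → $2,139.42; payment $1,273.50; balance $865.92
Payment period 6: opening $865.92; interest $7.79 → $873.71; payment $873.71; balance $0.00
Total paid: $7,241.21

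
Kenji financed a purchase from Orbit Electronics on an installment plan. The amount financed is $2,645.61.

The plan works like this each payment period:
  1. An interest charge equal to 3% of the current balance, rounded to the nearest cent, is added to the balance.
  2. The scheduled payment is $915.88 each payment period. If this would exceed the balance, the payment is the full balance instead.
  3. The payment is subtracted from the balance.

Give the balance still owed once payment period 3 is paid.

$60.03

# | Opening | Interest | Payment | End bal
1 | $2,645.61 | $79.37 | $915.88 | $1,809.10
2 | $1,809.10 | $54.27 | $915.88 | $947.49
3 | $947.49 | $28.42 | $915.88 | $60.03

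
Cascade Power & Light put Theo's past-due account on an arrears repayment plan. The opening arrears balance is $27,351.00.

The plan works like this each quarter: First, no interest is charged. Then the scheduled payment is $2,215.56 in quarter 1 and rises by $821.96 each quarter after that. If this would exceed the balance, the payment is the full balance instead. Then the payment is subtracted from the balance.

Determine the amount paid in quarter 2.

# | Opening | Payment | End bal
1 | $27,351.00 | $2,215.56 | $25,135.44
2 | $25,135.44 | $3,037.52 | $22,097.92

$3,037.52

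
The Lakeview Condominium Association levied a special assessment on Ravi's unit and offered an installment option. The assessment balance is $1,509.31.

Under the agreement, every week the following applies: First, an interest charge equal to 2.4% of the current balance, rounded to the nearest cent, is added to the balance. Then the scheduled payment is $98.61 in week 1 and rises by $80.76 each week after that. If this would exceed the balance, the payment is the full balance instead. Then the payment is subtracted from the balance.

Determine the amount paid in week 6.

$363.34

Week 1: $1,509.31 +$36.22 interest = $1,545.53; pay $98.61 → $1,446.92
Week 2: $1,446.92 +$34.73 interest = $1,481.65; pay $179.37 → $1,302.28
Week 3: $1,302.28 +$31.25 interest = $1,333.53; pay $260.13 → $1,073.40
Week 4: $1,073.40 +$25.76 interest = $1,099.16; pay $340.89 → $758.27
Week 5: $758.27 +$18.20 interest = $776.47; pay $421.65 → $354.82
Week 6: $354.82 +$8.52 interest = $363.34; pay $363.34 → $0.00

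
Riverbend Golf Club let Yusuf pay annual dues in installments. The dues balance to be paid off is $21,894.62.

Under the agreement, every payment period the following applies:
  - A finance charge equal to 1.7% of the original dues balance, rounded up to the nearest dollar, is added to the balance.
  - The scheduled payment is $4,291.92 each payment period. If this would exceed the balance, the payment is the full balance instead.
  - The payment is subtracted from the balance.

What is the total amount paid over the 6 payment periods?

$24,132.62

# | Opening | Interest | Payment | End bal
1 | $21,894.62 | $373.00 | $4,291.92 | $17,975.70
2 | $17,975.70 | $373.00 | $4,291.92 | $14,056.78
3 | $14,056.78 | $373.00 | $4,291.92 | $10,137.86
4 | $10,137.86 | $373.00 | $4,291.92 | $6,218.94
5 | $6,218.94 | $373.00 | $4,291.92 | $2,300.02
6 | $2,300.02 | $373.00 | $2,673.02 | $0.00
Total paid: $24,132.62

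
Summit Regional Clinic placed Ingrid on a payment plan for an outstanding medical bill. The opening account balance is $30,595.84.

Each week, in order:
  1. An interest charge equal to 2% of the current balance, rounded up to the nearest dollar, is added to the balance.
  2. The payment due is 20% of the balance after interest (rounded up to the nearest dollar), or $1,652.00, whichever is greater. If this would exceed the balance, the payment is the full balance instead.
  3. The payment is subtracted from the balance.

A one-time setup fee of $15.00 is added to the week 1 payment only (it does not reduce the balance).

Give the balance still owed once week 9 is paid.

Week 1: $30,595.84 +$612.00 interest = $31,207.84; pay $6,242.00 (+ $15.00 fee) → $24,965.84
Week 2: $24,965.84 +$500.00 interest = $25,465.84; pay $5,094.00 → $20,371.84
Week 3: $20,371.84 +$408.00 interest = $20,779.84; pay $4,156.00 → $16,623.84
Week 4: $16,623.84 +$333.00 interest = $16,956.84; pay $3,392.00 → $13,564.84
Week 5: $13,564.84 +$272.00 interest = $13,836.84; pay $2,768.00 → $11,068.84
Week 6: $11,068.84 +$222.00 interest = $11,290.84; pay $2,259.00 → $9,031.84
Week 7: $9,031.84 +$181.00 interest = $9,212.84; pay $1,843.00 → $7,369.84
Week 8: $7,369.84 +$148.00 interest = $7,517.84; pay $1,652.00 → $5,865.84
Week 9: $5,865.84 +$118.00 interest = $5,983.84; pay $1,652.00 → $4,331.84

$4,331.84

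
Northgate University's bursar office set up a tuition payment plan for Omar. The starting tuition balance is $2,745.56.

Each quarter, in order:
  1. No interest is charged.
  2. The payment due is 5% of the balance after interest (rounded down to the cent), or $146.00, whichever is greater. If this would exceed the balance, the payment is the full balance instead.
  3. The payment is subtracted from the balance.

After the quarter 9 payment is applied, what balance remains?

$1,431.56

Quarter 1: $2,745.56 − $146.00 → $2,599.56
Quarter 2: $2,599.56 − $146.00 → $2,453.56
Quarter 3: $2,453.56 − $146.00 → $2,307.56
Quarter 4: $2,307.56 − $146.00 → $2,161.56
Quarter 5: $2,161.56 − $146.00 → $2,015.56
Quarter 6: $2,015.56 − $146.00 → $1,869.56
Quarter 7: $1,869.56 − $146.00 → $1,723.56
Quarter 8: $1,723.56 − $146.00 → $1,577.56
Quarter 9: $1,577.56 − $146.00 → $1,431.56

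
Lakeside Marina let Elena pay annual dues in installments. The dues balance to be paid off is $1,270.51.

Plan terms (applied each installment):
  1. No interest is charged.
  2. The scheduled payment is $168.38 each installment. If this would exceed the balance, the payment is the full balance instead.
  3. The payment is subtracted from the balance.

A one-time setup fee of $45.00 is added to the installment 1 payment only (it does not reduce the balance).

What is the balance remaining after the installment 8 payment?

Installment 1: opening $1,270.51; payment $168.38 (+ $45.00 fee); balance $1,102.13
Installment 2: opening $1,102.13; payment $168.38; balance $933.75
Installment 3: opening $933.75; payment $168.38; balance $765.37
Installment 4: opening $765.37; payment $168.38; balance $596.99
Installment 5: opening $596.99; payment $168.38; balance $428.61
Installment 6: opening $428.61; payment $168.38; balance $260.23
Installment 7: opening $260.23; payment $168.38; balance $91.85
Installment 8: opening $91.85; payment $91.85; balance $0.00

$0.00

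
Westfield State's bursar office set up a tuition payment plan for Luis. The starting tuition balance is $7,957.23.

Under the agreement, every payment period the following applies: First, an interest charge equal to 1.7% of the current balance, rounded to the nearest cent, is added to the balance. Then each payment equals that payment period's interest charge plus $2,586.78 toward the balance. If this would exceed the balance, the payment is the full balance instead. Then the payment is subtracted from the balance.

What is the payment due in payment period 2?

Payment period 1: opening $7,957.23; interest $135.27 → $8,092.50; payment $2,722.05; balance $5,370.45
Payment period 2: opening $5,370.45; interest $91.30 → $5,461.75; payment $2,678.08; balance $2,783.67

$2,678.08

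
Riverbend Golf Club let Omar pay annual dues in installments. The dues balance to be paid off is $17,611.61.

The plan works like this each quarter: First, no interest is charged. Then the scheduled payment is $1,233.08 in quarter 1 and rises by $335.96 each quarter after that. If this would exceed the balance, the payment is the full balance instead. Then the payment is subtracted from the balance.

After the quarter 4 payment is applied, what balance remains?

# | Opening | Payment | End bal
1 | $17,611.61 | $1,233.08 | $16,378.53
2 | $16,378.53 | $1,569.04 | $14,809.49
3 | $14,809.49 | $1,905.00 | $12,904.49
4 | $12,904.49 | $2,240.96 | $10,663.53

$10,663.53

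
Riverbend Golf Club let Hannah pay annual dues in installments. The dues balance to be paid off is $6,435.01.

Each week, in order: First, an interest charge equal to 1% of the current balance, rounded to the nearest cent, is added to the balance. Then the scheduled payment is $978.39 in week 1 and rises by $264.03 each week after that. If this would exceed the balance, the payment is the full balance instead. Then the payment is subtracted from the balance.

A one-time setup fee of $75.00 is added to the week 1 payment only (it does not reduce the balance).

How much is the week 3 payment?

$1,506.45

Week 1: $6,435.01 +$64.35 interest = $6,499.36; pay $978.39 (+ $75.00 fee) → $5,520.97
Week 2: $5,520.97 +$55.21 interest = $5,576.18; pay $1,242.42 → $4,333.76
Week 3: $4,333.76 +$43.34 interest = $4,377.10; pay $1,506.45 → $2,870.65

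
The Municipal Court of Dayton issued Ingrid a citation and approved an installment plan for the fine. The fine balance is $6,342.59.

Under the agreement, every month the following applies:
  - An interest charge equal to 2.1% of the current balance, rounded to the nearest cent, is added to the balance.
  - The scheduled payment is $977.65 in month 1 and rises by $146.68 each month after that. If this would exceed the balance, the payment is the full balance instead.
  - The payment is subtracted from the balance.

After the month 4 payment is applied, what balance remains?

# | Opening | Interest | Payment | End bal
1 | $6,342.59 | $133.19 | $977.65 | $5,498.13
2 | $5,498.13 | $115.46 | $1,124.33 | $4,489.26
3 | $4,489.26 | $94.27 | $1,271.01 | $3,312.52
4 | $3,312.52 | $69.56 | $1,417.69 | $1,964.39

$1,964.39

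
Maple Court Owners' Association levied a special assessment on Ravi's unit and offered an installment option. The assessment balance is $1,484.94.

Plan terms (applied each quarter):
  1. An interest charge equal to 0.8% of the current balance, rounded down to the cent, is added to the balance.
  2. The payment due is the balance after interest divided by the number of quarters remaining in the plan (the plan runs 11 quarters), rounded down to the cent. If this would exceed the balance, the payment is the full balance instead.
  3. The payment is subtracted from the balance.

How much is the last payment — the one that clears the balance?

Quarter 1: $1,484.94 +$11.87 interest = $1,496.81; pay $136.07 → $1,360.74
Quarter 2: $1,360.74 +$10.88 interest = $1,371.62; pay $137.16 → $1,234.46
Quarter 3: $1,234.46 +$9.87 interest = $1,244.33; pay $138.25 → $1,106.08
Quarter 4: $1,106.08 +$8.84 interest = $1,114.92; pay $139.36 → $975.56
Quarter 5: $975.56 +$7.80 interest = $983.36; pay $140.48 → $842.88
Quarter 6: $842.88 +$6.74 interest = $849.62; pay $141.60 → $708.02
Quarter 7: $708.02 +$5.66 interest = $713.68; pay $142.73 → $570.95
Quarter 8: $570.95 +$4.56 interest = $575.51; pay $143.87 → $431.64
Quarter 9: $431.64 +$3.45 interest = $435.09; pay $145.03 → $290.06
Quarter 10: $290.06 +$2.32 interest = $292.38; pay $146.19 → $146.19
Quarter 11: $146.19 +$1.16 interest = $147.35; pay $147.35 → $0.00

$147.35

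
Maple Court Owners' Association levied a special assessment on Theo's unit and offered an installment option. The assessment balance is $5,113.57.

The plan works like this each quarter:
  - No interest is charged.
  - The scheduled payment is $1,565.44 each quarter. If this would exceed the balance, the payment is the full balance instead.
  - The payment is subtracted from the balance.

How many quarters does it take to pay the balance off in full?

4

Quarter 1: opening $5,113.57; payment $1,565.44; balance $3,548.13
Quarter 2: opening $3,548.13; payment $1,565.44; balance $1,982.69
Quarter 3: opening $1,982.69; payment $1,565.44; balance $417.25
Quarter 4: opening $417.25; payment $417.25; balance $0.00
Balance reaches $0.00 in quarter 4.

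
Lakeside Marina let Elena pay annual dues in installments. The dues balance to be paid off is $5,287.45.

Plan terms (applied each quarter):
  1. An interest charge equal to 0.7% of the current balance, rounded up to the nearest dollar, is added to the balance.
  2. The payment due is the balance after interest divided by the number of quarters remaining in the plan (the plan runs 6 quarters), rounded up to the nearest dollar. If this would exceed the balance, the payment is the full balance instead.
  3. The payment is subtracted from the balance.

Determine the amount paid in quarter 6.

Quarter 1: $5,287.45 +$38.00 interest = $5,325.45; pay $888.00 → $4,437.45
Quarter 2: $4,437.45 +$32.00 interest = $4,469.45; pay $894.00 → $3,575.45
Quarter 3: $3,575.45 +$26.00 interest = $3,601.45; pay $901.00 → $2,700.45
Quarter 4: $2,700.45 +$19.00 interest = $2,719.45; pay $907.00 → $1,812.45
Quarter 5: $1,812.45 +$13.00 interest = $1,825.45; pay $913.00 → $912.45
Quarter 6: $912.45 +$7.00 interest = $919.45; pay $919.45 → $0.00

$919.45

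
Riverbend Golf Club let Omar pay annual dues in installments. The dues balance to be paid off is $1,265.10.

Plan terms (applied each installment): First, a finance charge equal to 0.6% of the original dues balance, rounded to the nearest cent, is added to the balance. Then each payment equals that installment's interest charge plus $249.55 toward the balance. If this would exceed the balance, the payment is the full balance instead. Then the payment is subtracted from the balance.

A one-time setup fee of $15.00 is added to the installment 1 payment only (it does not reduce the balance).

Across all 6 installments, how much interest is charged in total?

$45.54

# | Opening | Interest | Payment | Fee | End bal
1 | $1,265.10 | $7.59 | $257.14 | $15.00 | $1,015.55
2 | $1,015.55 | $7.59 | $257.14 | — | $766.00
3 | $766.00 | $7.59 | $257.14 | — | $516.45
4 | $516.45 | $7.59 | $257.14 | — | $266.90
5 | $266.90 | $7.59 | $257.14 | — | $17.35
6 | $17.35 | $7.59 | $24.94 | — | $0.00
Total interest: $7.59 + $7.59 + $7.59 + $7.59 + $7.59 + $7.59 = $45.54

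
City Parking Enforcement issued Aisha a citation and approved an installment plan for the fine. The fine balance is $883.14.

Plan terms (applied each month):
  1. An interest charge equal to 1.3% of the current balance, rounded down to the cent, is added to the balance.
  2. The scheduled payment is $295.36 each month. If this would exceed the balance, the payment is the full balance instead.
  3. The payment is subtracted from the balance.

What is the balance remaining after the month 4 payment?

$0.00

Month 1: $883.14 +$11.48 interest = $894.62; pay $295.36 → $599.26
Month 2: $599.26 +$7.79 interest = $607.05; pay $295.36 → $311.69
Month 3: $311.69 +$4.05 interest = $315.74; pay $295.36 → $20.38
Month 4: $20.38 +$0.26 interest = $20.64; pay $20.64 → $0.00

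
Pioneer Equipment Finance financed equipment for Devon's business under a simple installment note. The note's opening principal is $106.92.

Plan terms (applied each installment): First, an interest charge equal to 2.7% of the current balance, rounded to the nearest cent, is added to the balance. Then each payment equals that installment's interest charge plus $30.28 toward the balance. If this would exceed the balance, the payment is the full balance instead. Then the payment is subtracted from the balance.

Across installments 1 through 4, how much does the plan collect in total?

Installment 1: opening $106.92; interest $2.89 → $109.81; payment $33.17; balance $76.64
Installment 2: opening $76.64; interest $2.07 → $78.71; payment $32.35; balance $46.36
Installment 3: opening $46.36; interest $1.25 → $47.61; payment $31.53; balance $16.08
Installment 4: opening $16.08; interest $0.43 → $16.51; payment $16.51; balance $0.00
Total paid: $113.56

$113.56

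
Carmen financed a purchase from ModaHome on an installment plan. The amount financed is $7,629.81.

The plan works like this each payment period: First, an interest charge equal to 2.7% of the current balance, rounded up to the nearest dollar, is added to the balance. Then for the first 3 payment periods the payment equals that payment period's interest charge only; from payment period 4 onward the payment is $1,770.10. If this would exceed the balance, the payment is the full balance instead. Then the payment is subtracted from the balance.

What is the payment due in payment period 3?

$207.00

Payment period 1: $7,629.81 +$207.00 interest = $7,836.81; pay $207.00 → $7,629.81
Payment period 2: $7,629.81 +$207.00 interest = $7,836.81; pay $207.00 → $7,629.81
Payment period 3: $7,629.81 +$207.00 interest = $7,836.81; pay $207.00 → $7,629.81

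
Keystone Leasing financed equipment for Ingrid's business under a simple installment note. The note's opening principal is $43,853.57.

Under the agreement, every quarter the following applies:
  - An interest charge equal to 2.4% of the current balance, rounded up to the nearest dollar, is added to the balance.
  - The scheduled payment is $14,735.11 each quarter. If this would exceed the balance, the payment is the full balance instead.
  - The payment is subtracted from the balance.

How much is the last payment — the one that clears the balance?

Quarter 1: opening $43,853.57; interest $1,053.00 → $44,906.57; payment $14,735.11; balance $30,171.46
Quarter 2: opening $30,171.46; interest $725.00 → $30,896.46; payment $14,735.11; balance $16,161.35
Quarter 3: opening $16,161.35; interest $388.00 → $16,549.35; payment $14,735.11; balance $1,814.24
Quarter 4: opening $1,814.24; interest $44.00 → $1,858.24; payment $1,858.24; balance $0.00

$1,858.24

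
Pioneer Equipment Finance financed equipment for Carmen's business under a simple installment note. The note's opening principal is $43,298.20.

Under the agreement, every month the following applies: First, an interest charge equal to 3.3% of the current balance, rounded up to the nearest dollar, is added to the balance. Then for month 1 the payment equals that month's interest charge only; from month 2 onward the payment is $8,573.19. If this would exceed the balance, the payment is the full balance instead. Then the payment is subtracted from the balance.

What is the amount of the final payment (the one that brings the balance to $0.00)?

# | Opening | Interest | Payment | End bal
1 | $43,298.20 | $1,429.00 | $1,429.00 | $43,298.20
2 | $43,298.20 | $1,429.00 | $8,573.19 | $36,154.01
3 | $36,154.01 | $1,194.00 | $8,573.19 | $28,774.82
4 | $28,774.82 | $950.00 | $8,573.19 | $21,151.63
5 | $21,151.63 | $699.00 | $8,573.19 | $13,277.44
6 | $13,277.44 | $439.00 | $8,573.19 | $5,143.25
7 | $5,143.25 | $170.00 | $5,313.25 | $0.00

$5,313.25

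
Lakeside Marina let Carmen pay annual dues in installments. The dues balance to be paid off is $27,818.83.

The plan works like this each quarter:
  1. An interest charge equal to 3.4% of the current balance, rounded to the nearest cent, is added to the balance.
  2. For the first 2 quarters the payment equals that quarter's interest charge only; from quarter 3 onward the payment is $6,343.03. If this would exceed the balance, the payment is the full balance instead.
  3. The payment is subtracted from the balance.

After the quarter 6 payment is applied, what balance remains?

Quarter 1: $27,818.83 +$945.84 interest = $28,764.67; pay $945.84 → $27,818.83
Quarter 2: $27,818.83 +$945.84 interest = $28,764.67; pay $945.84 → $27,818.83
Quarter 3: $27,818.83 +$945.84 interest = $28,764.67; pay $6,343.03 → $22,421.64
Quarter 4: $22,421.64 +$762.34 interest = $23,183.98; pay $6,343.03 → $16,840.95
Quarter 5: $16,840.95 +$572.59 interest = $17,413.54; pay $6,343.03 → $11,070.51
Quarter 6: $11,070.51 +$376.40 interest = $11,446.91; pay $6,343.03 → $5,103.88

$5,103.88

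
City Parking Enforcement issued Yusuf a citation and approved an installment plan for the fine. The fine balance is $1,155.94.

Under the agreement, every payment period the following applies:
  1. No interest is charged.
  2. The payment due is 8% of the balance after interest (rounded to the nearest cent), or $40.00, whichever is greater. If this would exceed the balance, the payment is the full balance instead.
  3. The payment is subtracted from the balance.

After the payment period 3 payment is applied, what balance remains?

$900.11

Payment period 1: opening $1,155.94; payment $92.48; balance $1,063.46
Payment period 2: opening $1,063.46; payment $85.08; balance $978.38
Payment period 3: opening $978.38; payment $78.27; balance $900.11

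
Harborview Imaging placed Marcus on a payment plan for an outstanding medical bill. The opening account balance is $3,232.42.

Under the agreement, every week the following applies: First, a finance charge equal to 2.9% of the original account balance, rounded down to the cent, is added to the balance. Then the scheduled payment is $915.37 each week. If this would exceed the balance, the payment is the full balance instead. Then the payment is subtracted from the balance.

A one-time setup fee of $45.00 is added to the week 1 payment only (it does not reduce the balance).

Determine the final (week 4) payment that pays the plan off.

$861.27

Week 1: $3,232.42 +$93.74 interest = $3,326.16; pay $915.37 (+ $45.00 fee) → $2,410.79
Week 2: $2,410.79 +$93.74 interest = $2,504.53; pay $915.37 → $1,589.16
Week 3: $1,589.16 +$93.74 interest = $1,682.90; pay $915.37 → $767.53
Week 4: $767.53 +$93.74 interest = $861.27; pay $861.27 → $0.00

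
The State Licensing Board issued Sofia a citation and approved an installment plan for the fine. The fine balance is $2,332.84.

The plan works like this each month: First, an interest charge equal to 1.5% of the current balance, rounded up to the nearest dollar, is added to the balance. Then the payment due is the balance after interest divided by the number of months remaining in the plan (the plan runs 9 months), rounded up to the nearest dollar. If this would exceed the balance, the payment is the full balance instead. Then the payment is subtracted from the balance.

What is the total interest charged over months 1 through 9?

$186.00

# | Opening | Interest | Payment | End bal
1 | $2,332.84 | $35.00 | $264.00 | $2,103.84
2 | $2,103.84 | $32.00 | $267.00 | $1,868.84
3 | $1,868.84 | $29.00 | $272.00 | $1,625.84
4 | $1,625.84 | $25.00 | $276.00 | $1,374.84
5 | $1,374.84 | $21.00 | $280.00 | $1,115.84
6 | $1,115.84 | $17.00 | $284.00 | $848.84
7 | $848.84 | $13.00 | $288.00 | $573.84
8 | $573.84 | $9.00 | $292.00 | $290.84
9 | $290.84 | $5.00 | $295.84 | $0.00
Total interest: $35.00 + $32.00 + $29.00 + $25.00 + $21.00 + $17.00 + $13.00 + $9.00 + $5.00 = $186.00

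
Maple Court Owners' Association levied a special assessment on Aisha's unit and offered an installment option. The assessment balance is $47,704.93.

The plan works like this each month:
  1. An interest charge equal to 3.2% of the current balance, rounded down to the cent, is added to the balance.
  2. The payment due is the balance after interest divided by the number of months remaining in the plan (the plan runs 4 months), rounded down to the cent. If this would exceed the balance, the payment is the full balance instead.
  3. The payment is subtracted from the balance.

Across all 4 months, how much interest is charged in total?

$3,940.47

Month 1: opening $47,704.93; interest $1,526.55 → $49,231.48; payment $12,307.87; balance $36,923.61
Month 2: opening $36,923.61; interest $1,181.55 → $38,105.16; payment $12,701.72; balance $25,403.44
Month 3: opening $25,403.44; interest $812.91 → $26,216.35; payment $13,108.17; balance $13,108.18
Month 4: opening $13,108.18; interest $419.46 → $13,527.64; payment $13,527.64; balance $0.00
Total interest: $1,526.55 + $1,181.55 + $812.91 + $419.46 = $3,940.47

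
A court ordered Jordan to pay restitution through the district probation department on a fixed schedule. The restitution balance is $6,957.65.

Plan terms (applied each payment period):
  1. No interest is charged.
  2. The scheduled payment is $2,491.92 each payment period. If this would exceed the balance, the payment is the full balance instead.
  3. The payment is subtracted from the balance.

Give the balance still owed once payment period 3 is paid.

$0.00

# | Opening | Payment | End bal
1 | $6,957.65 | $2,491.92 | $4,465.73
2 | $4,465.73 | $2,491.92 | $1,973.81
3 | $1,973.81 | $1,973.81 | $0.00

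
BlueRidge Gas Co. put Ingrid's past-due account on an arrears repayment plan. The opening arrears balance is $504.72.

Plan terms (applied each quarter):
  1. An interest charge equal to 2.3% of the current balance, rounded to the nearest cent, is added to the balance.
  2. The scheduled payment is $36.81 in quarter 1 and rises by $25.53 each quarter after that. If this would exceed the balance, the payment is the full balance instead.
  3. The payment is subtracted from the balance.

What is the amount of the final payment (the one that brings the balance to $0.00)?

# | Opening | Interest | Payment | End bal
1 | $504.72 | $11.61 | $36.81 | $479.52
2 | $479.52 | $11.03 | $62.34 | $428.21
3 | $428.21 | $9.85 | $87.87 | $350.19
4 | $350.19 | $8.05 | $113.40 | $244.84
5 | $244.84 | $5.63 | $138.93 | $111.54
6 | $111.54 | $2.57 | $114.11 | $0.00

$114.11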